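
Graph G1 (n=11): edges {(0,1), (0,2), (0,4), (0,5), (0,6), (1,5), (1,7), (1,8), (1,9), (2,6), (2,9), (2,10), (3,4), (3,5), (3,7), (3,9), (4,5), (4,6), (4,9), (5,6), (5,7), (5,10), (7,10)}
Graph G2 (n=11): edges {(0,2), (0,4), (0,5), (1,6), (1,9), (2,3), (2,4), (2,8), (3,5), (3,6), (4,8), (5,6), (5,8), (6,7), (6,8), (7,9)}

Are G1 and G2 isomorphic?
No, not isomorphic

The graphs are NOT isomorphic.

Connected components of G1: 1 component(s) with vertex sets [[0, 1, 2, 3, 4, 5, 6, 7, 8, 9, 10]], sizes [11].
Connected components of G2: 2 component(s) with vertex sets [[10], [0, 1, 2, 3, 4, 5, 6, 7, 8, 9]], sizes [1, 10].
The number of connected components (and the multiset of component sizes) is an isomorphism invariant — an isomorphism maps each component of G1 bijectively onto a component of G2. Since G1 has 1 component(s) and G2 has 2, they cannot be isomorphic.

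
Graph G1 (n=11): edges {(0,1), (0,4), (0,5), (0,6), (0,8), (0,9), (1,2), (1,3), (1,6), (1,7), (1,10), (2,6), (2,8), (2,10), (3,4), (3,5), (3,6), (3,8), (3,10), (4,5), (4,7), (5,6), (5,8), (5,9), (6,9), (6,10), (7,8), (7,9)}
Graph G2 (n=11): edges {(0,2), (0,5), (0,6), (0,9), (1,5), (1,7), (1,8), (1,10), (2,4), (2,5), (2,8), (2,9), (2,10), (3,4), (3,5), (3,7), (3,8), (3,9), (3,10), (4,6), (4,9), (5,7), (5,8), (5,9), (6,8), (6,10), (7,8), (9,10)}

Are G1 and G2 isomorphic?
Yes, isomorphic

The graphs are isomorphic.
One valid mapping φ: V(G1) → V(G2): 0→2, 1→8, 2→1, 3→3, 4→4, 5→9, 6→5, 7→6, 8→10, 9→0, 10→7

Verify φ preserves adjacency — for each edge of G1, its image is an edge of G2:
  (0,1) → (φ(0),φ(1)) = (2,8) ∈ E(G2) ✓
  (0,4) → (φ(0),φ(4)) = (2,4) ∈ E(G2) ✓
  (0,5) → (φ(0),φ(5)) = (2,9) ∈ E(G2) ✓
  (0,6) → (φ(0),φ(6)) = (2,5) ∈ E(G2) ✓
  (0,8) → (φ(0),φ(8)) = (2,10) ∈ E(G2) ✓
  (0,9) → (φ(0),φ(9)) = (0,2) ∈ E(G2) ✓
  (1,2) → (φ(1),φ(2)) = (1,8) ∈ E(G2) ✓
  (1,3) → (φ(1),φ(3)) = (3,8) ∈ E(G2) ✓
  (1,6) → (φ(1),φ(6)) = (5,8) ∈ E(G2) ✓
  (1,7) → (φ(1),φ(7)) = (6,8) ∈ E(G2) ✓
  (1,10) → (φ(1),φ(10)) = (7,8) ∈ E(G2) ✓
  (2,6) → (φ(2),φ(6)) = (1,5) ∈ E(G2) ✓
  (2,8) → (φ(2),φ(8)) = (1,10) ∈ E(G2) ✓
  (2,10) → (φ(2),φ(10)) = (1,7) ∈ E(G2) ✓
  (3,4) → (φ(3),φ(4)) = (3,4) ∈ E(G2) ✓
  (3,5) → (φ(3),φ(5)) = (3,9) ∈ E(G2) ✓
  (3,6) → (φ(3),φ(6)) = (3,5) ∈ E(G2) ✓
  (3,8) → (φ(3),φ(8)) = (3,10) ∈ E(G2) ✓
  (3,10) → (φ(3),φ(10)) = (3,7) ∈ E(G2) ✓
  (4,5) → (φ(4),φ(5)) = (4,9) ∈ E(G2) ✓
  (4,7) → (φ(4),φ(7)) = (4,6) ∈ E(G2) ✓
  (5,6) → (φ(5),φ(6)) = (5,9) ∈ E(G2) ✓
  (5,8) → (φ(5),φ(8)) = (9,10) ∈ E(G2) ✓
  (5,9) → (φ(5),φ(9)) = (0,9) ∈ E(G2) ✓
  (6,9) → (φ(6),φ(9)) = (0,5) ∈ E(G2) ✓
  (6,10) → (φ(6),φ(10)) = (5,7) ∈ E(G2) ✓
  (7,8) → (φ(7),φ(8)) = (6,10) ∈ E(G2) ✓
  (7,9) → (φ(7),φ(9)) = (0,6) ∈ E(G2) ✓
All 28 edges of G1 map to edges of G2, and |E(G1)| = |E(G2)| = 28, so φ is a bijection on edges as well as vertices. Hence G1 ≅ G2.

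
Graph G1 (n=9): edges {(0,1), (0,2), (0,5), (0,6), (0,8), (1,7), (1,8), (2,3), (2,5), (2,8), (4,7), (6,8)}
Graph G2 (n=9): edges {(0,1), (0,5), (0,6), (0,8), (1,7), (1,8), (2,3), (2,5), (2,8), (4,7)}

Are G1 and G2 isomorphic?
No, not isomorphic

The graphs are NOT isomorphic.

Counting edges: G1 has 12 edge(s); G2 has 10 edge(s).
Edge count is an isomorphism invariant (a bijection on vertices induces a bijection on edges), so differing edge counts rule out isomorphism.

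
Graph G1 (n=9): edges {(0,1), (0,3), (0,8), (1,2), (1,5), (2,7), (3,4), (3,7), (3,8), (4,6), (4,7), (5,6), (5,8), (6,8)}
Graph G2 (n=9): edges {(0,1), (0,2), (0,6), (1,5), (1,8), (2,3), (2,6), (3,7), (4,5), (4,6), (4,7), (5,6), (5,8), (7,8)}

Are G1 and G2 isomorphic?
Yes, isomorphic

The graphs are isomorphic.
One valid mapping φ: V(G1) → V(G2): 0→4, 1→7, 2→3, 3→6, 4→0, 5→8, 6→1, 7→2, 8→5

Verify φ preserves adjacency — for each edge of G1, its image is an edge of G2:
  (0,1) → (φ(0),φ(1)) = (4,7) ∈ E(G2) ✓
  (0,3) → (φ(0),φ(3)) = (4,6) ∈ E(G2) ✓
  (0,8) → (φ(0),φ(8)) = (4,5) ∈ E(G2) ✓
  (1,2) → (φ(1),φ(2)) = (3,7) ∈ E(G2) ✓
  (1,5) → (φ(1),φ(5)) = (7,8) ∈ E(G2) ✓
  (2,7) → (φ(2),φ(7)) = (2,3) ∈ E(G2) ✓
  (3,4) → (φ(3),φ(4)) = (0,6) ∈ E(G2) ✓
  (3,7) → (φ(3),φ(7)) = (2,6) ∈ E(G2) ✓
  (3,8) → (φ(3),φ(8)) = (5,6) ∈ E(G2) ✓
  (4,6) → (φ(4),φ(6)) = (0,1) ∈ E(G2) ✓
  (4,7) → (φ(4),φ(7)) = (0,2) ∈ E(G2) ✓
  (5,6) → (φ(5),φ(6)) = (1,8) ∈ E(G2) ✓
  (5,8) → (φ(5),φ(8)) = (5,8) ∈ E(G2) ✓
  (6,8) → (φ(6),φ(8)) = (1,5) ∈ E(G2) ✓
All 14 edges of G1 map to edges of G2, and |E(G1)| = |E(G2)| = 14, so φ is a bijection on edges as well as vertices. Hence G1 ≅ G2.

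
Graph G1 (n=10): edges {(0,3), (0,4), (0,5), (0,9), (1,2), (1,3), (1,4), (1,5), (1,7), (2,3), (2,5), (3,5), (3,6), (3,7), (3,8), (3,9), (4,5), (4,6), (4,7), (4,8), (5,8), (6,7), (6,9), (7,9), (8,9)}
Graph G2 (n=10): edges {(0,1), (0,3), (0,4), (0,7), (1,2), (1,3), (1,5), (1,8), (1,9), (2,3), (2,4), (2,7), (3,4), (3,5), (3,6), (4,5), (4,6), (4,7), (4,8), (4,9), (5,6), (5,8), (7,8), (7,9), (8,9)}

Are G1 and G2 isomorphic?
Yes, isomorphic

The graphs are isomorphic.
One valid mapping φ: V(G1) → V(G2): 0→0, 1→5, 2→6, 3→4, 4→1, 5→3, 6→9, 7→8, 8→2, 9→7

Verify φ preserves adjacency — for each edge of G1, its image is an edge of G2:
  (0,3) → (φ(0),φ(3)) = (0,4) ∈ E(G2) ✓
  (0,4) → (φ(0),φ(4)) = (0,1) ∈ E(G2) ✓
  (0,5) → (φ(0),φ(5)) = (0,3) ∈ E(G2) ✓
  (0,9) → (φ(0),φ(9)) = (0,7) ∈ E(G2) ✓
  (1,2) → (φ(1),φ(2)) = (5,6) ∈ E(G2) ✓
  (1,3) → (φ(1),φ(3)) = (4,5) ∈ E(G2) ✓
  (1,4) → (φ(1),φ(4)) = (1,5) ∈ E(G2) ✓
  (1,5) → (φ(1),φ(5)) = (3,5) ∈ E(G2) ✓
  (1,7) → (φ(1),φ(7)) = (5,8) ∈ E(G2) ✓
  (2,3) → (φ(2),φ(3)) = (4,6) ∈ E(G2) ✓
  (2,5) → (φ(2),φ(5)) = (3,6) ∈ E(G2) ✓
  (3,5) → (φ(3),φ(5)) = (3,4) ∈ E(G2) ✓
  (3,6) → (φ(3),φ(6)) = (4,9) ∈ E(G2) ✓
  (3,7) → (φ(3),φ(7)) = (4,8) ∈ E(G2) ✓
  (3,8) → (φ(3),φ(8)) = (2,4) ∈ E(G2) ✓
  (3,9) → (φ(3),φ(9)) = (4,7) ∈ E(G2) ✓
  (4,5) → (φ(4),φ(5)) = (1,3) ∈ E(G2) ✓
  (4,6) → (φ(4),φ(6)) = (1,9) ∈ E(G2) ✓
  (4,7) → (φ(4),φ(7)) = (1,8) ∈ E(G2) ✓
  (4,8) → (φ(4),φ(8)) = (1,2) ∈ E(G2) ✓
  (5,8) → (φ(5),φ(8)) = (2,3) ∈ E(G2) ✓
  (6,7) → (φ(6),φ(7)) = (8,9) ∈ E(G2) ✓
  (6,9) → (φ(6),φ(9)) = (7,9) ∈ E(G2) ✓
  (7,9) → (φ(7),φ(9)) = (7,8) ∈ E(G2) ✓
  (8,9) → (φ(8),φ(9)) = (2,7) ∈ E(G2) ✓
All 25 edges of G1 map to edges of G2, and |E(G1)| = |E(G2)| = 25, so φ is a bijection on edges as well as vertices. Hence G1 ≅ G2.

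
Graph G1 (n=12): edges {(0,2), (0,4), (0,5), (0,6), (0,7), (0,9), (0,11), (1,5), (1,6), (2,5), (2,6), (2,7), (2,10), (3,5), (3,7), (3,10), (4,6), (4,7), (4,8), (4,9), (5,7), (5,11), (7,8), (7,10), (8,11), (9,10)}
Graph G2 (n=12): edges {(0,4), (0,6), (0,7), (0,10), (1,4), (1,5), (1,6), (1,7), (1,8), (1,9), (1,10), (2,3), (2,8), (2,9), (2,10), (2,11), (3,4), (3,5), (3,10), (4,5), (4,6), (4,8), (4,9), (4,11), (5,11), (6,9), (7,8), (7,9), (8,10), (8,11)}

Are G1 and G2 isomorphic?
No, not isomorphic

The graphs are NOT isomorphic.

Degrees in G1: deg(0)=7, deg(1)=2, deg(2)=5, deg(3)=3, deg(4)=5, deg(5)=6, deg(6)=4, deg(7)=7, deg(8)=3, deg(9)=3, deg(10)=4, deg(11)=3.
Sorted degree sequence of G1: [7, 7, 6, 5, 5, 4, 4, 3, 3, 3, 3, 2].
Degrees in G2: deg(0)=4, deg(1)=7, deg(2)=5, deg(3)=4, deg(4)=8, deg(5)=4, deg(6)=4, deg(7)=4, deg(8)=6, deg(9)=5, deg(10)=5, deg(11)=4.
Sorted degree sequence of G2: [8, 7, 6, 5, 5, 5, 4, 4, 4, 4, 4, 4].
The (sorted) degree sequence is an isomorphism invariant, so since G1 and G2 have different degree sequences they cannot be isomorphic.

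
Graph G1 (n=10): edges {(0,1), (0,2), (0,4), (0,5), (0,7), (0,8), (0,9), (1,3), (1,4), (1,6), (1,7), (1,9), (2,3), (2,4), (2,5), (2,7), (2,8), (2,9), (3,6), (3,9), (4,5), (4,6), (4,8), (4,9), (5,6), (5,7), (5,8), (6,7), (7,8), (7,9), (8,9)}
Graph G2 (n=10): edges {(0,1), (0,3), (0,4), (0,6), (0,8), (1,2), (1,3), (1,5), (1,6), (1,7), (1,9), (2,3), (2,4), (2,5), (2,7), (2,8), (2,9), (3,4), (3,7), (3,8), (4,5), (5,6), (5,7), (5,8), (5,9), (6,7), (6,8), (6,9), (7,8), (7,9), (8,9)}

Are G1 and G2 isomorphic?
Yes, isomorphic

The graphs are isomorphic.
One valid mapping φ: V(G1) → V(G2): 0→7, 1→3, 2→5, 3→4, 4→1, 5→6, 6→0, 7→8, 8→9, 9→2

Verify φ preserves adjacency — for each edge of G1, its image is an edge of G2:
  (0,1) → (φ(0),φ(1)) = (3,7) ∈ E(G2) ✓
  (0,2) → (φ(0),φ(2)) = (5,7) ∈ E(G2) ✓
  (0,4) → (φ(0),φ(4)) = (1,7) ∈ E(G2) ✓
  (0,5) → (φ(0),φ(5)) = (6,7) ∈ E(G2) ✓
  (0,7) → (φ(0),φ(7)) = (7,8) ∈ E(G2) ✓
  (0,8) → (φ(0),φ(8)) = (7,9) ∈ E(G2) ✓
  (0,9) → (φ(0),φ(9)) = (2,7) ∈ E(G2) ✓
  (1,3) → (φ(1),φ(3)) = (3,4) ∈ E(G2) ✓
  (1,4) → (φ(1),φ(4)) = (1,3) ∈ E(G2) ✓
  (1,6) → (φ(1),φ(6)) = (0,3) ∈ E(G2) ✓
  (1,7) → (φ(1),φ(7)) = (3,8) ∈ E(G2) ✓
  (1,9) → (φ(1),φ(9)) = (2,3) ∈ E(G2) ✓
  (2,3) → (φ(2),φ(3)) = (4,5) ∈ E(G2) ✓
  (2,4) → (φ(2),φ(4)) = (1,5) ∈ E(G2) ✓
  (2,5) → (φ(2),φ(5)) = (5,6) ∈ E(G2) ✓
  (2,7) → (φ(2),φ(7)) = (5,8) ∈ E(G2) ✓
  (2,8) → (φ(2),φ(8)) = (5,9) ∈ E(G2) ✓
  (2,9) → (φ(2),φ(9)) = (2,5) ∈ E(G2) ✓
  (3,6) → (φ(3),φ(6)) = (0,4) ∈ E(G2) ✓
  (3,9) → (φ(3),φ(9)) = (2,4) ∈ E(G2) ✓
  (4,5) → (φ(4),φ(5)) = (1,6) ∈ E(G2) ✓
  (4,6) → (φ(4),φ(6)) = (0,1) ∈ E(G2) ✓
  (4,8) → (φ(4),φ(8)) = (1,9) ∈ E(G2) ✓
  (4,9) → (φ(4),φ(9)) = (1,2) ∈ E(G2) ✓
  (5,6) → (φ(5),φ(6)) = (0,6) ∈ E(G2) ✓
  (5,7) → (φ(5),φ(7)) = (6,8) ∈ E(G2) ✓
  (5,8) → (φ(5),φ(8)) = (6,9) ∈ E(G2) ✓
  (6,7) → (φ(6),φ(7)) = (0,8) ∈ E(G2) ✓
  (7,8) → (φ(7),φ(8)) = (8,9) ∈ E(G2) ✓
  (7,9) → (φ(7),φ(9)) = (2,8) ∈ E(G2) ✓
  (8,9) → (φ(8),φ(9)) = (2,9) ∈ E(G2) ✓
All 31 edges of G1 map to edges of G2, and |E(G1)| = |E(G2)| = 31, so φ is a bijection on edges as well as vertices. Hence G1 ≅ G2.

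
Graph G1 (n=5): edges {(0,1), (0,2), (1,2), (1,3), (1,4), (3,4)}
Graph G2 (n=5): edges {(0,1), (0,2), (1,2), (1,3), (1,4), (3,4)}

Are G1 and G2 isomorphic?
Yes, isomorphic

The graphs are isomorphic.
One valid mapping φ: V(G1) → V(G2): 0→0, 1→1, 2→2, 3→3, 4→4

Verify φ preserves adjacency — for each edge of G1, its image is an edge of G2:
  (0,1) → (φ(0),φ(1)) = (0,1) ∈ E(G2) ✓
  (0,2) → (φ(0),φ(2)) = (0,2) ∈ E(G2) ✓
  (1,2) → (φ(1),φ(2)) = (1,2) ∈ E(G2) ✓
  (1,3) → (φ(1),φ(3)) = (1,3) ∈ E(G2) ✓
  (1,4) → (φ(1),φ(4)) = (1,4) ∈ E(G2) ✓
  (3,4) → (φ(3),φ(4)) = (3,4) ∈ E(G2) ✓
All 6 edges of G1 map to edges of G2, and |E(G1)| = |E(G2)| = 6, so φ is a bijection on edges as well as vertices. Hence G1 ≅ G2.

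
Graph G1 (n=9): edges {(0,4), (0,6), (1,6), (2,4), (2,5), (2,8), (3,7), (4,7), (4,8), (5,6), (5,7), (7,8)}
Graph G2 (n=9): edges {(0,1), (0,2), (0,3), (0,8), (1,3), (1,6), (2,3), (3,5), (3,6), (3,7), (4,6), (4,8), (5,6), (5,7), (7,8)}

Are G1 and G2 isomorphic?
No, not isomorphic

The graphs are NOT isomorphic.

Counting triangles (3-cliques): G1 has 2, G2 has 5.
Triangle count is an isomorphism invariant, so differing triangle counts rule out isomorphism.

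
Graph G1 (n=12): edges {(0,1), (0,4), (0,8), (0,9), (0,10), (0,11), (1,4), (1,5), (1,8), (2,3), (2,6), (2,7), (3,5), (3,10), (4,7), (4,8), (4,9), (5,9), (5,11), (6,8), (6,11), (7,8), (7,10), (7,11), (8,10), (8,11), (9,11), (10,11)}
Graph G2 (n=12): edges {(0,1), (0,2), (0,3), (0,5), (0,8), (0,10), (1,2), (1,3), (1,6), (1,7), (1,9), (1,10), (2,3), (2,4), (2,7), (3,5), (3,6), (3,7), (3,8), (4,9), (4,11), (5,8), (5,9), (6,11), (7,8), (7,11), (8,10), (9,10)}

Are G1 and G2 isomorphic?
Yes, isomorphic

The graphs are isomorphic.
One valid mapping φ: V(G1) → V(G2): 0→0, 1→5, 2→11, 3→4, 4→8, 5→9, 6→6, 7→7, 8→3, 9→10, 10→2, 11→1

Verify φ preserves adjacency — for each edge of G1, its image is an edge of G2:
  (0,1) → (φ(0),φ(1)) = (0,5) ∈ E(G2) ✓
  (0,4) → (φ(0),φ(4)) = (0,8) ∈ E(G2) ✓
  (0,8) → (φ(0),φ(8)) = (0,3) ∈ E(G2) ✓
  (0,9) → (φ(0),φ(9)) = (0,10) ∈ E(G2) ✓
  (0,10) → (φ(0),φ(10)) = (0,2) ∈ E(G2) ✓
  (0,11) → (φ(0),φ(11)) = (0,1) ∈ E(G2) ✓
  (1,4) → (φ(1),φ(4)) = (5,8) ∈ E(G2) ✓
  (1,5) → (φ(1),φ(5)) = (5,9) ∈ E(G2) ✓
  (1,8) → (φ(1),φ(8)) = (3,5) ∈ E(G2) ✓
  (2,3) → (φ(2),φ(3)) = (4,11) ∈ E(G2) ✓
  (2,6) → (φ(2),φ(6)) = (6,11) ∈ E(G2) ✓
  (2,7) → (φ(2),φ(7)) = (7,11) ∈ E(G2) ✓
  (3,5) → (φ(3),φ(5)) = (4,9) ∈ E(G2) ✓
  (3,10) → (φ(3),φ(10)) = (2,4) ∈ E(G2) ✓
  (4,7) → (φ(4),φ(7)) = (7,8) ∈ E(G2) ✓
  (4,8) → (φ(4),φ(8)) = (3,8) ∈ E(G2) ✓
  (4,9) → (φ(4),φ(9)) = (8,10) ∈ E(G2) ✓
  (5,9) → (φ(5),φ(9)) = (9,10) ∈ E(G2) ✓
  (5,11) → (φ(5),φ(11)) = (1,9) ∈ E(G2) ✓
  (6,8) → (φ(6),φ(8)) = (3,6) ∈ E(G2) ✓
  (6,11) → (φ(6),φ(11)) = (1,6) ∈ E(G2) ✓
  (7,8) → (φ(7),φ(8)) = (3,7) ∈ E(G2) ✓
  (7,10) → (φ(7),φ(10)) = (2,7) ∈ E(G2) ✓
  (7,11) → (φ(7),φ(11)) = (1,7) ∈ E(G2) ✓
  (8,10) → (φ(8),φ(10)) = (2,3) ∈ E(G2) ✓
  (8,11) → (φ(8),φ(11)) = (1,3) ∈ E(G2) ✓
  (9,11) → (φ(9),φ(11)) = (1,10) ∈ E(G2) ✓
  (10,11) → (φ(10),φ(11)) = (1,2) ∈ E(G2) ✓
All 28 edges of G1 map to edges of G2, and |E(G1)| = |E(G2)| = 28, so φ is a bijection on edges as well as vertices. Hence G1 ≅ G2.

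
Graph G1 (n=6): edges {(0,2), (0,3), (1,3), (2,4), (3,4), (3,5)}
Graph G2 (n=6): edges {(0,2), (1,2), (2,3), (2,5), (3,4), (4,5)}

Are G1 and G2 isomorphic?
Yes, isomorphic

The graphs are isomorphic.
One valid mapping φ: V(G1) → V(G2): 0→5, 1→1, 2→4, 3→2, 4→3, 5→0

Verify φ preserves adjacency — for each edge of G1, its image is an edge of G2:
  (0,2) → (φ(0),φ(2)) = (4,5) ∈ E(G2) ✓
  (0,3) → (φ(0),φ(3)) = (2,5) ∈ E(G2) ✓
  (1,3) → (φ(1),φ(3)) = (1,2) ∈ E(G2) ✓
  (2,4) → (φ(2),φ(4)) = (3,4) ∈ E(G2) ✓
  (3,4) → (φ(3),φ(4)) = (2,3) ∈ E(G2) ✓
  (3,5) → (φ(3),φ(5)) = (0,2) ∈ E(G2) ✓
All 6 edges of G1 map to edges of G2, and |E(G1)| = |E(G2)| = 6, so φ is a bijection on edges as well as vertices. Hence G1 ≅ G2.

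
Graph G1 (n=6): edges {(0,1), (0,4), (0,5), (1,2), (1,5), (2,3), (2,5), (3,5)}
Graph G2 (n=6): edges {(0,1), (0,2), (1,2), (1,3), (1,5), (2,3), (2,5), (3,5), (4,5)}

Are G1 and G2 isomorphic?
No, not isomorphic

The graphs are NOT isomorphic.

Counting triangles (3-cliques): G1 has 3, G2 has 5.
Triangle count is an isomorphism invariant, so differing triangle counts rule out isomorphism.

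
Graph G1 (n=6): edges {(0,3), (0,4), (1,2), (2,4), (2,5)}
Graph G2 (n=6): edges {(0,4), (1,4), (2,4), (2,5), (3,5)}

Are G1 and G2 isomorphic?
Yes, isomorphic

The graphs are isomorphic.
One valid mapping φ: V(G1) → V(G2): 0→5, 1→1, 2→4, 3→3, 4→2, 5→0

Verify φ preserves adjacency — for each edge of G1, its image is an edge of G2:
  (0,3) → (φ(0),φ(3)) = (3,5) ∈ E(G2) ✓
  (0,4) → (φ(0),φ(4)) = (2,5) ∈ E(G2) ✓
  (1,2) → (φ(1),φ(2)) = (1,4) ∈ E(G2) ✓
  (2,4) → (φ(2),φ(4)) = (2,4) ∈ E(G2) ✓
  (2,5) → (φ(2),φ(5)) = (0,4) ∈ E(G2) ✓
All 5 edges of G1 map to edges of G2, and |E(G1)| = |E(G2)| = 5, so φ is a bijection on edges as well as vertices. Hence G1 ≅ G2.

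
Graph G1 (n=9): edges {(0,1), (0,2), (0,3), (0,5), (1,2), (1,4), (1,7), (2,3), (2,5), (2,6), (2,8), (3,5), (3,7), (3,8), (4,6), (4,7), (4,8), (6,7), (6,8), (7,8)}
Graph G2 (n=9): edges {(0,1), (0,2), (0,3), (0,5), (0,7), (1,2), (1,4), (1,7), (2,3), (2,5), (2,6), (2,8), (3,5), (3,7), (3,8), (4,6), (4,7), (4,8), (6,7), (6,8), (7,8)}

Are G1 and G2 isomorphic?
No, not isomorphic

The graphs are NOT isomorphic.

Counting edges: G1 has 20 edge(s); G2 has 21 edge(s).
Edge count is an isomorphism invariant (a bijection on vertices induces a bijection on edges), so differing edge counts rule out isomorphism.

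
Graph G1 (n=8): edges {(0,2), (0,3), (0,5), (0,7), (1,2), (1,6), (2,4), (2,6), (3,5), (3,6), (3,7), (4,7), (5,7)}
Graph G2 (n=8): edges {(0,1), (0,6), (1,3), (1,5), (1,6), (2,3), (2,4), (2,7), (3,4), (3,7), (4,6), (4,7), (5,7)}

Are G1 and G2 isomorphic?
Yes, isomorphic

The graphs are isomorphic.
One valid mapping φ: V(G1) → V(G2): 0→3, 1→0, 2→1, 3→4, 4→5, 5→2, 6→6, 7→7

Verify φ preserves adjacency — for each edge of G1, its image is an edge of G2:
  (0,2) → (φ(0),φ(2)) = (1,3) ∈ E(G2) ✓
  (0,3) → (φ(0),φ(3)) = (3,4) ∈ E(G2) ✓
  (0,5) → (φ(0),φ(5)) = (2,3) ∈ E(G2) ✓
  (0,7) → (φ(0),φ(7)) = (3,7) ∈ E(G2) ✓
  (1,2) → (φ(1),φ(2)) = (0,1) ∈ E(G2) ✓
  (1,6) → (φ(1),φ(6)) = (0,6) ∈ E(G2) ✓
  (2,4) → (φ(2),φ(4)) = (1,5) ∈ E(G2) ✓
  (2,6) → (φ(2),φ(6)) = (1,6) ∈ E(G2) ✓
  (3,5) → (φ(3),φ(5)) = (2,4) ∈ E(G2) ✓
  (3,6) → (φ(3),φ(6)) = (4,6) ∈ E(G2) ✓
  (3,7) → (φ(3),φ(7)) = (4,7) ∈ E(G2) ✓
  (4,7) → (φ(4),φ(7)) = (5,7) ∈ E(G2) ✓
  (5,7) → (φ(5),φ(7)) = (2,7) ∈ E(G2) ✓
All 13 edges of G1 map to edges of G2, and |E(G1)| = |E(G2)| = 13, so φ is a bijection on edges as well as vertices. Hence G1 ≅ G2.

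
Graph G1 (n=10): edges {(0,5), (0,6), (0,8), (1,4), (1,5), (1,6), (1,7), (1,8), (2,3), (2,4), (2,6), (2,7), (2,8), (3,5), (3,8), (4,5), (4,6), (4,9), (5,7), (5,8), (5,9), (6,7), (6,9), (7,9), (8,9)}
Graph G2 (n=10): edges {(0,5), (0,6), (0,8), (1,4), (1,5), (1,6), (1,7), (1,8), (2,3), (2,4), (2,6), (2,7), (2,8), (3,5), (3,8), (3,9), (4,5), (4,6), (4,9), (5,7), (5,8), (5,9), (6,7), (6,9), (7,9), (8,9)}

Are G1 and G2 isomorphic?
No, not isomorphic

The graphs are NOT isomorphic.

Counting edges: G1 has 25 edge(s); G2 has 26 edge(s).
Edge count is an isomorphism invariant (a bijection on vertices induces a bijection on edges), so differing edge counts rule out isomorphism.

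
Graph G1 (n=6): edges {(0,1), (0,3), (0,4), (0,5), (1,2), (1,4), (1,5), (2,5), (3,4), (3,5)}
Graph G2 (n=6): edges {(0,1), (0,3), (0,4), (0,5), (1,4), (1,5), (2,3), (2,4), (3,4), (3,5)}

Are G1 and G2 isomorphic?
Yes, isomorphic

The graphs are isomorphic.
One valid mapping φ: V(G1) → V(G2): 0→0, 1→4, 2→2, 3→5, 4→1, 5→3

Verify φ preserves adjacency — for each edge of G1, its image is an edge of G2:
  (0,1) → (φ(0),φ(1)) = (0,4) ∈ E(G2) ✓
  (0,3) → (φ(0),φ(3)) = (0,5) ∈ E(G2) ✓
  (0,4) → (φ(0),φ(4)) = (0,1) ∈ E(G2) ✓
  (0,5) → (φ(0),φ(5)) = (0,3) ∈ E(G2) ✓
  (1,2) → (φ(1),φ(2)) = (2,4) ∈ E(G2) ✓
  (1,4) → (φ(1),φ(4)) = (1,4) ∈ E(G2) ✓
  (1,5) → (φ(1),φ(5)) = (3,4) ∈ E(G2) ✓
  (2,5) → (φ(2),φ(5)) = (2,3) ∈ E(G2) ✓
  (3,4) → (φ(3),φ(4)) = (1,5) ∈ E(G2) ✓
  (3,5) → (φ(3),φ(5)) = (3,5) ∈ E(G2) ✓
All 10 edges of G1 map to edges of G2, and |E(G1)| = |E(G2)| = 10, so φ is a bijection on edges as well as vertices. Hence G1 ≅ G2.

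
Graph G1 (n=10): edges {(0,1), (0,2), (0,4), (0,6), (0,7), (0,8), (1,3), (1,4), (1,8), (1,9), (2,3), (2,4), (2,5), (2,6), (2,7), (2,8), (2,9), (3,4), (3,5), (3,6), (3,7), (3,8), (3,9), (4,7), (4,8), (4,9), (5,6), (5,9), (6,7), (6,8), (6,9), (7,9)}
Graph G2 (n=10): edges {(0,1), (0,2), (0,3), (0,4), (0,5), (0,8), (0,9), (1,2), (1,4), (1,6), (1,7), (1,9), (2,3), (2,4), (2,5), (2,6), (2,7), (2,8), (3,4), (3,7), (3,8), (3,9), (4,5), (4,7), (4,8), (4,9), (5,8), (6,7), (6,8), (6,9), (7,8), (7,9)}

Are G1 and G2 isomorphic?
Yes, isomorphic

The graphs are isomorphic.
One valid mapping φ: V(G1) → V(G2): 0→9, 1→6, 2→4, 3→2, 4→7, 5→5, 6→0, 7→3, 8→1, 9→8

Verify φ preserves adjacency — for each edge of G1, its image is an edge of G2:
  (0,1) → (φ(0),φ(1)) = (6,9) ∈ E(G2) ✓
  (0,2) → (φ(0),φ(2)) = (4,9) ∈ E(G2) ✓
  (0,4) → (φ(0),φ(4)) = (7,9) ∈ E(G2) ✓
  (0,6) → (φ(0),φ(6)) = (0,9) ∈ E(G2) ✓
  (0,7) → (φ(0),φ(7)) = (3,9) ∈ E(G2) ✓
  (0,8) → (φ(0),φ(8)) = (1,9) ∈ E(G2) ✓
  (1,3) → (φ(1),φ(3)) = (2,6) ∈ E(G2) ✓
  (1,4) → (φ(1),φ(4)) = (6,7) ∈ E(G2) ✓
  (1,8) → (φ(1),φ(8)) = (1,6) ∈ E(G2) ✓
  (1,9) → (φ(1),φ(9)) = (6,8) ∈ E(G2) ✓
  (2,3) → (φ(2),φ(3)) = (2,4) ∈ E(G2) ✓
  (2,4) → (φ(2),φ(4)) = (4,7) ∈ E(G2) ✓
  (2,5) → (φ(2),φ(5)) = (4,5) ∈ E(G2) ✓
  (2,6) → (φ(2),φ(6)) = (0,4) ∈ E(G2) ✓
  (2,7) → (φ(2),φ(7)) = (3,4) ∈ E(G2) ✓
  (2,8) → (φ(2),φ(8)) = (1,4) ∈ E(G2) ✓
  (2,9) → (φ(2),φ(9)) = (4,8) ∈ E(G2) ✓
  (3,4) → (φ(3),φ(4)) = (2,7) ∈ E(G2) ✓
  (3,5) → (φ(3),φ(5)) = (2,5) ∈ E(G2) ✓
  (3,6) → (φ(3),φ(6)) = (0,2) ∈ E(G2) ✓
  (3,7) → (φ(3),φ(7)) = (2,3) ∈ E(G2) ✓
  (3,8) → (φ(3),φ(8)) = (1,2) ∈ E(G2) ✓
  (3,9) → (φ(3),φ(9)) = (2,8) ∈ E(G2) ✓
  (4,7) → (φ(4),φ(7)) = (3,7) ∈ E(G2) ✓
  (4,8) → (φ(4),φ(8)) = (1,7) ∈ E(G2) ✓
  (4,9) → (φ(4),φ(9)) = (7,8) ∈ E(G2) ✓
  (5,6) → (φ(5),φ(6)) = (0,5) ∈ E(G2) ✓
  (5,9) → (φ(5),φ(9)) = (5,8) ∈ E(G2) ✓
  (6,7) → (φ(6),φ(7)) = (0,3) ∈ E(G2) ✓
  (6,8) → (φ(6),φ(8)) = (0,1) ∈ E(G2) ✓
  (6,9) → (φ(6),φ(9)) = (0,8) ∈ E(G2) ✓
  (7,9) → (φ(7),φ(9)) = (3,8) ∈ E(G2) ✓
All 32 edges of G1 map to edges of G2, and |E(G1)| = |E(G2)| = 32, so φ is a bijection on edges as well as vertices. Hence G1 ≅ G2.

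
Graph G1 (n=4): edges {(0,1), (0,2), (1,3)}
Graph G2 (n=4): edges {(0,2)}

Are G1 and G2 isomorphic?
No, not isomorphic

The graphs are NOT isomorphic.

Connected components of G1: 1 component(s) with vertex sets [[0, 1, 2, 3]], sizes [4].
Connected components of G2: 3 component(s) with vertex sets [[1], [3], [0, 2]], sizes [1, 1, 2].
The number of connected components (and the multiset of component sizes) is an isomorphism invariant — an isomorphism maps each component of G1 bijectively onto a component of G2. Since G1 has 1 component(s) and G2 has 3, they cannot be isomorphic.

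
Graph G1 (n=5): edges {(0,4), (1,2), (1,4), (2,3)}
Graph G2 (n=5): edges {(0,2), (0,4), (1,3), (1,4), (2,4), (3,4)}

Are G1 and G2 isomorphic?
No, not isomorphic

The graphs are NOT isomorphic.

Counting triangles (3-cliques): G1 has 0, G2 has 2.
Triangle count is an isomorphism invariant, so differing triangle counts rule out isomorphism.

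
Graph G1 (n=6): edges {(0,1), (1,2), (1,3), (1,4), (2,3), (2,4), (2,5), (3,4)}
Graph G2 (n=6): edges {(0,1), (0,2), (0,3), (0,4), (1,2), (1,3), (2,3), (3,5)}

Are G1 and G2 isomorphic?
Yes, isomorphic

The graphs are isomorphic.
One valid mapping φ: V(G1) → V(G2): 0→5, 1→3, 2→0, 3→2, 4→1, 5→4

Verify φ preserves adjacency — for each edge of G1, its image is an edge of G2:
  (0,1) → (φ(0),φ(1)) = (3,5) ∈ E(G2) ✓
  (1,2) → (φ(1),φ(2)) = (0,3) ∈ E(G2) ✓
  (1,3) → (φ(1),φ(3)) = (2,3) ∈ E(G2) ✓
  (1,4) → (φ(1),φ(4)) = (1,3) ∈ E(G2) ✓
  (2,3) → (φ(2),φ(3)) = (0,2) ∈ E(G2) ✓
  (2,4) → (φ(2),φ(4)) = (0,1) ∈ E(G2) ✓
  (2,5) → (φ(2),φ(5)) = (0,4) ∈ E(G2) ✓
  (3,4) → (φ(3),φ(4)) = (1,2) ∈ E(G2) ✓
All 8 edges of G1 map to edges of G2, and |E(G1)| = |E(G2)| = 8, so φ is a bijection on edges as well as vertices. Hence G1 ≅ G2.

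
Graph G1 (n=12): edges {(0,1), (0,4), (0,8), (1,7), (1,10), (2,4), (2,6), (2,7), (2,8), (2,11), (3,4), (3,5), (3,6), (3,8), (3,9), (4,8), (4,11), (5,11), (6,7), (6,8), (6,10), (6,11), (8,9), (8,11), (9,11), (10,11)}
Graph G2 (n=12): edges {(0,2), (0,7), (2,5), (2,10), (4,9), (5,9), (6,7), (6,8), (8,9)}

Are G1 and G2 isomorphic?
No, not isomorphic

The graphs are NOT isomorphic.

Connected components of G1: 1 component(s) with vertex sets [[0, 1, 2, 3, 4, 5, 6, 7, 8, 9, 10, 11]], sizes [12].
Connected components of G2: 4 component(s) with vertex sets [[1], [3], [11], [0, 2, 4, 5, 6, 7, 8, 9, 10]], sizes [1, 1, 1, 9].
The number of connected components (and the multiset of component sizes) is an isomorphism invariant — an isomorphism maps each component of G1 bijectively onto a component of G2. Since G1 has 1 component(s) and G2 has 4, they cannot be isomorphic.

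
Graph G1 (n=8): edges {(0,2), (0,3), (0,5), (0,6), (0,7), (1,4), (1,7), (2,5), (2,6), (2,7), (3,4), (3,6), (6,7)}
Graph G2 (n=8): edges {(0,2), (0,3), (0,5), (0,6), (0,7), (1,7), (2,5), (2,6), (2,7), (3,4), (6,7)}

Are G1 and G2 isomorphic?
No, not isomorphic

The graphs are NOT isomorphic.

Counting edges: G1 has 13 edge(s); G2 has 11 edge(s).
Edge count is an isomorphism invariant (a bijection on vertices induces a bijection on edges), so differing edge counts rule out isomorphism.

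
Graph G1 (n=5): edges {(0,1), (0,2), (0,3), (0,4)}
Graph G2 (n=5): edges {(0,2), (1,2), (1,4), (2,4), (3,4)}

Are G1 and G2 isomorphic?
No, not isomorphic

The graphs are NOT isomorphic.

Degrees in G1: deg(0)=4, deg(1)=1, deg(2)=1, deg(3)=1, deg(4)=1.
Sorted degree sequence of G1: [4, 1, 1, 1, 1].
Degrees in G2: deg(0)=1, deg(1)=2, deg(2)=3, deg(3)=1, deg(4)=3.
Sorted degree sequence of G2: [3, 3, 2, 1, 1].
The (sorted) degree sequence is an isomorphism invariant, so since G1 and G2 have different degree sequences they cannot be isomorphic.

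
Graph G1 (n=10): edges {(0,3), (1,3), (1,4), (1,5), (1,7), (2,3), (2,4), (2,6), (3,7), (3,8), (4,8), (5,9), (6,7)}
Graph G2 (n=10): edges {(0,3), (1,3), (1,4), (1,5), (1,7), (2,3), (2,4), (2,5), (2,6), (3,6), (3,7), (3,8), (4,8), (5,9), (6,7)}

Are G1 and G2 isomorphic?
No, not isomorphic

The graphs are NOT isomorphic.

Counting edges: G1 has 13 edge(s); G2 has 15 edge(s).
Edge count is an isomorphism invariant (a bijection on vertices induces a bijection on edges), so differing edge counts rule out isomorphism.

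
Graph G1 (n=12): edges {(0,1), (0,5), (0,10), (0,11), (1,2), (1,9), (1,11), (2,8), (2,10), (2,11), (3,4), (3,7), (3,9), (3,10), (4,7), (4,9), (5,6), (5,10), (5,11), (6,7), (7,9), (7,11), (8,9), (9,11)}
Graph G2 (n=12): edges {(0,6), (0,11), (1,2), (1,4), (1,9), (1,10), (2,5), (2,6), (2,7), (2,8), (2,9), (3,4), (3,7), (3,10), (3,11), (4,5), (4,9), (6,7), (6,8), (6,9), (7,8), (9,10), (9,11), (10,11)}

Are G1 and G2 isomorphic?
Yes, isomorphic

The graphs are isomorphic.
One valid mapping φ: V(G1) → V(G2): 0→10, 1→1, 2→4, 3→7, 4→8, 5→11, 6→0, 7→6, 8→5, 9→2, 10→3, 11→9

Verify φ preserves adjacency — for each edge of G1, its image is an edge of G2:
  (0,1) → (φ(0),φ(1)) = (1,10) ∈ E(G2) ✓
  (0,5) → (φ(0),φ(5)) = (10,11) ∈ E(G2) ✓
  (0,10) → (φ(0),φ(10)) = (3,10) ∈ E(G2) ✓
  (0,11) → (φ(0),φ(11)) = (9,10) ∈ E(G2) ✓
  (1,2) → (φ(1),φ(2)) = (1,4) ∈ E(G2) ✓
  (1,9) → (φ(1),φ(9)) = (1,2) ∈ E(G2) ✓
  (1,11) → (φ(1),φ(11)) = (1,9) ∈ E(G2) ✓
  (2,8) → (φ(2),φ(8)) = (4,5) ∈ E(G2) ✓
  (2,10) → (φ(2),φ(10)) = (3,4) ∈ E(G2) ✓
  (2,11) → (φ(2),φ(11)) = (4,9) ∈ E(G2) ✓
  (3,4) → (φ(3),φ(4)) = (7,8) ∈ E(G2) ✓
  (3,7) → (φ(3),φ(7)) = (6,7) ∈ E(G2) ✓
  (3,9) → (φ(3),φ(9)) = (2,7) ∈ E(G2) ✓
  (3,10) → (φ(3),φ(10)) = (3,7) ∈ E(G2) ✓
  (4,7) → (φ(4),φ(7)) = (6,8) ∈ E(G2) ✓
  (4,9) → (φ(4),φ(9)) = (2,8) ∈ E(G2) ✓
  (5,6) → (φ(5),φ(6)) = (0,11) ∈ E(G2) ✓
  (5,10) → (φ(5),φ(10)) = (3,11) ∈ E(G2) ✓
  (5,11) → (φ(5),φ(11)) = (9,11) ∈ E(G2) ✓
  (6,7) → (φ(6),φ(7)) = (0,6) ∈ E(G2) ✓
  (7,9) → (φ(7),φ(9)) = (2,6) ∈ E(G2) ✓
  (7,11) → (φ(7),φ(11)) = (6,9) ∈ E(G2) ✓
  (8,9) → (φ(8),φ(9)) = (2,5) ∈ E(G2) ✓
  (9,11) → (φ(9),φ(11)) = (2,9) ∈ E(G2) ✓
All 24 edges of G1 map to edges of G2, and |E(G1)| = |E(G2)| = 24, so φ is a bijection on edges as well as vertices. Hence G1 ≅ G2.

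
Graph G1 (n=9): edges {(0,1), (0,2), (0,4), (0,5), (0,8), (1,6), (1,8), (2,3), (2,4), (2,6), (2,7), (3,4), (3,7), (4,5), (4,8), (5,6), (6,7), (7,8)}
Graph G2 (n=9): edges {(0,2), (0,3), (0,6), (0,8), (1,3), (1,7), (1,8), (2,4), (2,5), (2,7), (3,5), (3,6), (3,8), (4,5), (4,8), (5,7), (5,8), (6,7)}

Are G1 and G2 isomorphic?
Yes, isomorphic

The graphs are isomorphic.
One valid mapping φ: V(G1) → V(G2): 0→3, 1→6, 2→5, 3→4, 4→8, 5→1, 6→7, 7→2, 8→0

Verify φ preserves adjacency — for each edge of G1, its image is an edge of G2:
  (0,1) → (φ(0),φ(1)) = (3,6) ∈ E(G2) ✓
  (0,2) → (φ(0),φ(2)) = (3,5) ∈ E(G2) ✓
  (0,4) → (φ(0),φ(4)) = (3,8) ∈ E(G2) ✓
  (0,5) → (φ(0),φ(5)) = (1,3) ∈ E(G2) ✓
  (0,8) → (φ(0),φ(8)) = (0,3) ∈ E(G2) ✓
  (1,6) → (φ(1),φ(6)) = (6,7) ∈ E(G2) ✓
  (1,8) → (φ(1),φ(8)) = (0,6) ∈ E(G2) ✓
  (2,3) → (φ(2),φ(3)) = (4,5) ∈ E(G2) ✓
  (2,4) → (φ(2),φ(4)) = (5,8) ∈ E(G2) ✓
  (2,6) → (φ(2),φ(6)) = (5,7) ∈ E(G2) ✓
  (2,7) → (φ(2),φ(7)) = (2,5) ∈ E(G2) ✓
  (3,4) → (φ(3),φ(4)) = (4,8) ∈ E(G2) ✓
  (3,7) → (φ(3),φ(7)) = (2,4) ∈ E(G2) ✓
  (4,5) → (φ(4),φ(5)) = (1,8) ∈ E(G2) ✓
  (4,8) → (φ(4),φ(8)) = (0,8) ∈ E(G2) ✓
  (5,6) → (φ(5),φ(6)) = (1,7) ∈ E(G2) ✓
  (6,7) → (φ(6),φ(7)) = (2,7) ∈ E(G2) ✓
  (7,8) → (φ(7),φ(8)) = (0,2) ∈ E(G2) ✓
All 18 edges of G1 map to edges of G2, and |E(G1)| = |E(G2)| = 18, so φ is a bijection on edges as well as vertices. Hence G1 ≅ G2.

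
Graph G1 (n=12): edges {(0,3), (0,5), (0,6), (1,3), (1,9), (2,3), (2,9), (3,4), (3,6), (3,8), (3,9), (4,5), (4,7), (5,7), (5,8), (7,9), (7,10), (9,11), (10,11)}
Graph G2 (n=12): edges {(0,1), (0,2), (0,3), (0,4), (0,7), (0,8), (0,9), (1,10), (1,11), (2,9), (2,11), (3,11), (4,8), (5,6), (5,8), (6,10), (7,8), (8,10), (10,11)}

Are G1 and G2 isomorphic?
Yes, isomorphic

The graphs are isomorphic.
One valid mapping φ: V(G1) → V(G2): 0→2, 1→7, 2→4, 3→0, 4→1, 5→11, 6→9, 7→10, 8→3, 9→8, 10→6, 11→5

Verify φ preserves adjacency — for each edge of G1, its image is an edge of G2:
  (0,3) → (φ(0),φ(3)) = (0,2) ∈ E(G2) ✓
  (0,5) → (φ(0),φ(5)) = (2,11) ∈ E(G2) ✓
  (0,6) → (φ(0),φ(6)) = (2,9) ∈ E(G2) ✓
  (1,3) → (φ(1),φ(3)) = (0,7) ∈ E(G2) ✓
  (1,9) → (φ(1),φ(9)) = (7,8) ∈ E(G2) ✓
  (2,3) → (φ(2),φ(3)) = (0,4) ∈ E(G2) ✓
  (2,9) → (φ(2),φ(9)) = (4,8) ∈ E(G2) ✓
  (3,4) → (φ(3),φ(4)) = (0,1) ∈ E(G2) ✓
  (3,6) → (φ(3),φ(6)) = (0,9) ∈ E(G2) ✓
  (3,8) → (φ(3),φ(8)) = (0,3) ∈ E(G2) ✓
  (3,9) → (φ(3),φ(9)) = (0,8) ∈ E(G2) ✓
  (4,5) → (φ(4),φ(5)) = (1,11) ∈ E(G2) ✓
  (4,7) → (φ(4),φ(7)) = (1,10) ∈ E(G2) ✓
  (5,7) → (φ(5),φ(7)) = (10,11) ∈ E(G2) ✓
  (5,8) → (φ(5),φ(8)) = (3,11) ∈ E(G2) ✓
  (7,9) → (φ(7),φ(9)) = (8,10) ∈ E(G2) ✓
  (7,10) → (φ(7),φ(10)) = (6,10) ∈ E(G2) ✓
  (9,11) → (φ(9),φ(11)) = (5,8) ∈ E(G2) ✓
  (10,11) → (φ(10),φ(11)) = (5,6) ∈ E(G2) ✓
All 19 edges of G1 map to edges of G2, and |E(G1)| = |E(G2)| = 19, so φ is a bijection on edges as well as vertices. Hence G1 ≅ G2.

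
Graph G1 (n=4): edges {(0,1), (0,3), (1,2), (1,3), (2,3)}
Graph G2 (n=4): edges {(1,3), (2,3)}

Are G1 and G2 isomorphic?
No, not isomorphic

The graphs are NOT isomorphic.

Connected components of G1: 1 component(s) with vertex sets [[0, 1, 2, 3]], sizes [4].
Connected components of G2: 2 component(s) with vertex sets [[0], [1, 2, 3]], sizes [1, 3].
The number of connected components (and the multiset of component sizes) is an isomorphism invariant — an isomorphism maps each component of G1 bijectively onto a component of G2. Since G1 has 1 component(s) and G2 has 2, they cannot be isomorphic.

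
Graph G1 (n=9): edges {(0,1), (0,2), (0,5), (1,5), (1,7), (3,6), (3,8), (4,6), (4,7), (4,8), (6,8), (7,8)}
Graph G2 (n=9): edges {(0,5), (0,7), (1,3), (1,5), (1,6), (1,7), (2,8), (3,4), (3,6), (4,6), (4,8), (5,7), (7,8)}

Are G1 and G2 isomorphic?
No, not isomorphic

The graphs are NOT isomorphic.

Degrees in G1: deg(0)=3, deg(1)=3, deg(2)=1, deg(3)=2, deg(4)=3, deg(5)=2, deg(6)=3, deg(7)=3, deg(8)=4.
Sorted degree sequence of G1: [4, 3, 3, 3, 3, 3, 2, 2, 1].
Degrees in G2: deg(0)=2, deg(1)=4, deg(2)=1, deg(3)=3, deg(4)=3, deg(5)=3, deg(6)=3, deg(7)=4, deg(8)=3.
Sorted degree sequence of G2: [4, 4, 3, 3, 3, 3, 3, 2, 1].
The (sorted) degree sequence is an isomorphism invariant, so since G1 and G2 have different degree sequences they cannot be isomorphic.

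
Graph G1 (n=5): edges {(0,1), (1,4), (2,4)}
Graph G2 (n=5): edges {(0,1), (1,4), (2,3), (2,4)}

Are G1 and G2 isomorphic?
No, not isomorphic

The graphs are NOT isomorphic.

Counting edges: G1 has 3 edge(s); G2 has 4 edge(s).
Edge count is an isomorphism invariant (a bijection on vertices induces a bijection on edges), so differing edge counts rule out isomorphism.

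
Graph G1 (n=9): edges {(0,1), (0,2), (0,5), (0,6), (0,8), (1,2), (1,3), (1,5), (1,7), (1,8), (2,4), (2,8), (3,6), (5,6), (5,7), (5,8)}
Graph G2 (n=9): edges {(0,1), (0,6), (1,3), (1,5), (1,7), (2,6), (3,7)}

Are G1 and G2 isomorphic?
No, not isomorphic

The graphs are NOT isomorphic.

Connected components of G1: 1 component(s) with vertex sets [[0, 1, 2, 3, 4, 5, 6, 7, 8]], sizes [9].
Connected components of G2: 3 component(s) with vertex sets [[4], [8], [0, 1, 2, 3, 5, 6, 7]], sizes [1, 1, 7].
The number of connected components (and the multiset of component sizes) is an isomorphism invariant — an isomorphism maps each component of G1 bijectively onto a component of G2. Since G1 has 1 component(s) and G2 has 3, they cannot be isomorphic.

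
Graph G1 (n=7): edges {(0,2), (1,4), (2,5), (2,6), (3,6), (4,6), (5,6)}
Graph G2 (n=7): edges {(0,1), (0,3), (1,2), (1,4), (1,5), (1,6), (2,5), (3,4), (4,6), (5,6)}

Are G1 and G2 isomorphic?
No, not isomorphic

The graphs are NOT isomorphic.

Counting triangles (3-cliques): G1 has 1, G2 has 3.
Triangle count is an isomorphism invariant, so differing triangle counts rule out isomorphism.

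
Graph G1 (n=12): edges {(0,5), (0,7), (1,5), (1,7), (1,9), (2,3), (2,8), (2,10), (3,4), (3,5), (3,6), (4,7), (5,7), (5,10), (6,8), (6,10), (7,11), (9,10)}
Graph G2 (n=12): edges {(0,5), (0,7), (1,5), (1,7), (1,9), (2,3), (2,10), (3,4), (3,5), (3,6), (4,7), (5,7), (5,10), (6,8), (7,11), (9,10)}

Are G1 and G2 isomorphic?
No, not isomorphic

The graphs are NOT isomorphic.

Counting edges: G1 has 18 edge(s); G2 has 16 edge(s).
Edge count is an isomorphism invariant (a bijection on vertices induces a bijection on edges), so differing edge counts rule out isomorphism.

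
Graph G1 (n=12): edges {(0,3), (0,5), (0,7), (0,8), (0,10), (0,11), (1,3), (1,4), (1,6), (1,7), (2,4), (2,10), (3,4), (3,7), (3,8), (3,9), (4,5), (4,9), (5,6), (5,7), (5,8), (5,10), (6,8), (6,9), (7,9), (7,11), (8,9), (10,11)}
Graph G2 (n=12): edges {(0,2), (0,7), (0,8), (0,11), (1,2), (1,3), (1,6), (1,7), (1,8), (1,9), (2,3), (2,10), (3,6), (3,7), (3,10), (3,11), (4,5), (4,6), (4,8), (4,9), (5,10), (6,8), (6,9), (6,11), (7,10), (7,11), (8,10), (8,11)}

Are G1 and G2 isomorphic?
Yes, isomorphic

The graphs are isomorphic.
One valid mapping φ: V(G1) → V(G2): 0→6, 1→2, 2→5, 3→3, 4→10, 5→8, 6→0, 7→1, 8→11, 9→7, 10→4, 11→9

Verify φ preserves adjacency — for each edge of G1, its image is an edge of G2:
  (0,3) → (φ(0),φ(3)) = (3,6) ∈ E(G2) ✓
  (0,5) → (φ(0),φ(5)) = (6,8) ∈ E(G2) ✓
  (0,7) → (φ(0),φ(7)) = (1,6) ∈ E(G2) ✓
  (0,8) → (φ(0),φ(8)) = (6,11) ∈ E(G2) ✓
  (0,10) → (φ(0),φ(10)) = (4,6) ∈ E(G2) ✓
  (0,11) → (φ(0),φ(11)) = (6,9) ∈ E(G2) ✓
  (1,3) → (φ(1),φ(3)) = (2,3) ∈ E(G2) ✓
  (1,4) → (φ(1),φ(4)) = (2,10) ∈ E(G2) ✓
  (1,6) → (φ(1),φ(6)) = (0,2) ∈ E(G2) ✓
  (1,7) → (φ(1),φ(7)) = (1,2) ∈ E(G2) ✓
  (2,4) → (φ(2),φ(4)) = (5,10) ∈ E(G2) ✓
  (2,10) → (φ(2),φ(10)) = (4,5) ∈ E(G2) ✓
  (3,4) → (φ(3),φ(4)) = (3,10) ∈ E(G2) ✓
  (3,7) → (φ(3),φ(7)) = (1,3) ∈ E(G2) ✓
  (3,8) → (φ(3),φ(8)) = (3,11) ∈ E(G2) ✓
  (3,9) → (φ(3),φ(9)) = (3,7) ∈ E(G2) ✓
  (4,5) → (φ(4),φ(5)) = (8,10) ∈ E(G2) ✓
  (4,9) → (φ(4),φ(9)) = (7,10) ∈ E(G2) ✓
  (5,6) → (φ(5),φ(6)) = (0,8) ∈ E(G2) ✓
  (5,7) → (φ(5),φ(7)) = (1,8) ∈ E(G2) ✓
  (5,8) → (φ(5),φ(8)) = (8,11) ∈ E(G2) ✓
  (5,10) → (φ(5),φ(10)) = (4,8) ∈ E(G2) ✓
  (6,8) → (φ(6),φ(8)) = (0,11) ∈ E(G2) ✓
  (6,9) → (φ(6),φ(9)) = (0,7) ∈ E(G2) ✓
  (7,9) → (φ(7),φ(9)) = (1,7) ∈ E(G2) ✓
  (7,11) → (φ(7),φ(11)) = (1,9) ∈ E(G2) ✓
  (8,9) → (φ(8),φ(9)) = (7,11) ∈ E(G2) ✓
  (10,11) → (φ(10),φ(11)) = (4,9) ∈ E(G2) ✓
All 28 edges of G1 map to edges of G2, and |E(G1)| = |E(G2)| = 28, so φ is a bijection on edges as well as vertices. Hence G1 ≅ G2.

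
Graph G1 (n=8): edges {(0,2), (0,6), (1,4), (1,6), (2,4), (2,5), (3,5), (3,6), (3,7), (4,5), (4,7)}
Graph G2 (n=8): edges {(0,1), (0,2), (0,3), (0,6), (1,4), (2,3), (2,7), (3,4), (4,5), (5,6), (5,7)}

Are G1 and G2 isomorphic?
Yes, isomorphic

The graphs are isomorphic.
One valid mapping φ: V(G1) → V(G2): 0→7, 1→6, 2→2, 3→4, 4→0, 5→3, 6→5, 7→1

Verify φ preserves adjacency — for each edge of G1, its image is an edge of G2:
  (0,2) → (φ(0),φ(2)) = (2,7) ∈ E(G2) ✓
  (0,6) → (φ(0),φ(6)) = (5,7) ∈ E(G2) ✓
  (1,4) → (φ(1),φ(4)) = (0,6) ∈ E(G2) ✓
  (1,6) → (φ(1),φ(6)) = (5,6) ∈ E(G2) ✓
  (2,4) → (φ(2),φ(4)) = (0,2) ∈ E(G2) ✓
  (2,5) → (φ(2),φ(5)) = (2,3) ∈ E(G2) ✓
  (3,5) → (φ(3),φ(5)) = (3,4) ∈ E(G2) ✓
  (3,6) → (φ(3),φ(6)) = (4,5) ∈ E(G2) ✓
  (3,7) → (φ(3),φ(7)) = (1,4) ∈ E(G2) ✓
  (4,5) → (φ(4),φ(5)) = (0,3) ∈ E(G2) ✓
  (4,7) → (φ(4),φ(7)) = (0,1) ∈ E(G2) ✓
All 11 edges of G1 map to edges of G2, and |E(G1)| = |E(G2)| = 11, so φ is a bijection on edges as well as vertices. Hence G1 ≅ G2.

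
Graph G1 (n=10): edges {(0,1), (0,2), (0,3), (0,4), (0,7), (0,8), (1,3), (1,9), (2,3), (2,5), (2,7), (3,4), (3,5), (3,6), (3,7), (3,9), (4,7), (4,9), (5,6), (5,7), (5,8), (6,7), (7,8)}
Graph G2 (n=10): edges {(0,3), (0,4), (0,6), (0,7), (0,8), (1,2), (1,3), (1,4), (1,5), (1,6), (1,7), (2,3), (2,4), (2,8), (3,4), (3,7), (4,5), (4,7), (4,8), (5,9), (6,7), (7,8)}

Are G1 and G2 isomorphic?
No, not isomorphic

The graphs are NOT isomorphic.

Counting triangles (3-cliques): G1 has 18, G2 has 17.
Triangle count is an isomorphism invariant, so differing triangle counts rule out isomorphism.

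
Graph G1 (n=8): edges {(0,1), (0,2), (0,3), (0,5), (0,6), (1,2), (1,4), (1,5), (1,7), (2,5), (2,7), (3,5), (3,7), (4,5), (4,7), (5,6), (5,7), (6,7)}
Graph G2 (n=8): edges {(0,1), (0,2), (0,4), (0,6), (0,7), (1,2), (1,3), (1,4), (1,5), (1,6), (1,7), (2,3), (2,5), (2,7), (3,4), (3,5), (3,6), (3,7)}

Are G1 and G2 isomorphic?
Yes, isomorphic

The graphs are isomorphic.
One valid mapping φ: V(G1) → V(G2): 0→0, 1→2, 2→7, 3→6, 4→5, 5→1, 6→4, 7→3

Verify φ preserves adjacency — for each edge of G1, its image is an edge of G2:
  (0,1) → (φ(0),φ(1)) = (0,2) ∈ E(G2) ✓
  (0,2) → (φ(0),φ(2)) = (0,7) ∈ E(G2) ✓
  (0,3) → (φ(0),φ(3)) = (0,6) ∈ E(G2) ✓
  (0,5) → (φ(0),φ(5)) = (0,1) ∈ E(G2) ✓
  (0,6) → (φ(0),φ(6)) = (0,4) ∈ E(G2) ✓
  (1,2) → (φ(1),φ(2)) = (2,7) ∈ E(G2) ✓
  (1,4) → (φ(1),φ(4)) = (2,5) ∈ E(G2) ✓
  (1,5) → (φ(1),φ(5)) = (1,2) ∈ E(G2) ✓
  (1,7) → (φ(1),φ(7)) = (2,3) ∈ E(G2) ✓
  (2,5) → (φ(2),φ(5)) = (1,7) ∈ E(G2) ✓
  (2,7) → (φ(2),φ(7)) = (3,7) ∈ E(G2) ✓
  (3,5) → (φ(3),φ(5)) = (1,6) ∈ E(G2) ✓
  (3,7) → (φ(3),φ(7)) = (3,6) ∈ E(G2) ✓
  (4,5) → (φ(4),φ(5)) = (1,5) ∈ E(G2) ✓
  (4,7) → (φ(4),φ(7)) = (3,5) ∈ E(G2) ✓
  (5,6) → (φ(5),φ(6)) = (1,4) ∈ E(G2) ✓
  (5,7) → (φ(5),φ(7)) = (1,3) ∈ E(G2) ✓
  (6,7) → (φ(6),φ(7)) = (3,4) ∈ E(G2) ✓
All 18 edges of G1 map to edges of G2, and |E(G1)| = |E(G2)| = 18, so φ is a bijection on edges as well as vertices. Hence G1 ≅ G2.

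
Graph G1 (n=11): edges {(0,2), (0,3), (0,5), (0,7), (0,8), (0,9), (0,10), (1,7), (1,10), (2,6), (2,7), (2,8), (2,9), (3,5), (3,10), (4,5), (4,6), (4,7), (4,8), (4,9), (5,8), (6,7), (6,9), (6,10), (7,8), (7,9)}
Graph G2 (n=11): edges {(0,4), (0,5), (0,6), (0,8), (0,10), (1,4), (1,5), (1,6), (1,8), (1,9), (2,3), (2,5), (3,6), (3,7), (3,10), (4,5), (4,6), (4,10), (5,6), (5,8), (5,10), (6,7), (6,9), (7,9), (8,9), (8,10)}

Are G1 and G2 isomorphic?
Yes, isomorphic

The graphs are isomorphic.
One valid mapping φ: V(G1) → V(G2): 0→6, 1→2, 2→4, 3→7, 4→8, 5→9, 6→10, 7→5, 8→1, 9→0, 10→3

Verify φ preserves adjacency — for each edge of G1, its image is an edge of G2:
  (0,2) → (φ(0),φ(2)) = (4,6) ∈ E(G2) ✓
  (0,3) → (φ(0),φ(3)) = (6,7) ∈ E(G2) ✓
  (0,5) → (φ(0),φ(5)) = (6,9) ∈ E(G2) ✓
  (0,7) → (φ(0),φ(7)) = (5,6) ∈ E(G2) ✓
  (0,8) → (φ(0),φ(8)) = (1,6) ∈ E(G2) ✓
  (0,9) → (φ(0),φ(9)) = (0,6) ∈ E(G2) ✓
  (0,10) → (φ(0),φ(10)) = (3,6) ∈ E(G2) ✓
  (1,7) → (φ(1),φ(7)) = (2,5) ∈ E(G2) ✓
  (1,10) → (φ(1),φ(10)) = (2,3) ∈ E(G2) ✓
  (2,6) → (φ(2),φ(6)) = (4,10) ∈ E(G2) ✓
  (2,7) → (φ(2),φ(7)) = (4,5) ∈ E(G2) ✓
  (2,8) → (φ(2),φ(8)) = (1,4) ∈ E(G2) ✓
  (2,9) → (φ(2),φ(9)) = (0,4) ∈ E(G2) ✓
  (3,5) → (φ(3),φ(5)) = (7,9) ∈ E(G2) ✓
  (3,10) → (φ(3),φ(10)) = (3,7) ∈ E(G2) ✓
  (4,5) → (φ(4),φ(5)) = (8,9) ∈ E(G2) ✓
  (4,6) → (φ(4),φ(6)) = (8,10) ∈ E(G2) ✓
  (4,7) → (φ(4),φ(7)) = (5,8) ∈ E(G2) ✓
  (4,8) → (φ(4),φ(8)) = (1,8) ∈ E(G2) ✓
  (4,9) → (φ(4),φ(9)) = (0,8) ∈ E(G2) ✓
  (5,8) → (φ(5),φ(8)) = (1,9) ∈ E(G2) ✓
  (6,7) → (φ(6),φ(7)) = (5,10) ∈ E(G2) ✓
  (6,9) → (φ(6),φ(9)) = (0,10) ∈ E(G2) ✓
  (6,10) → (φ(6),φ(10)) = (3,10) ∈ E(G2) ✓
  (7,8) → (φ(7),φ(8)) = (1,5) ∈ E(G2) ✓
  (7,9) → (φ(7),φ(9)) = (0,5) ∈ E(G2) ✓
All 26 edges of G1 map to edges of G2, and |E(G1)| = |E(G2)| = 26, so φ is a bijection on edges as well as vertices. Hence G1 ≅ G2.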